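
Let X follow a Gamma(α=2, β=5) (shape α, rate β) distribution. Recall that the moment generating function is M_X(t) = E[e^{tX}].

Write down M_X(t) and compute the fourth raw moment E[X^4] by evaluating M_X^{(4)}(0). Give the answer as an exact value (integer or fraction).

M_X(t) = 25/(5 - t)^2
dM/dt = -50/(t^3 - 15*t^2 + 75*t - 125)
d^2M/dt^2 = 150/(t^4 - 20*t^3 + 150*t^2 - 500*t + 625)
d^3M/dt^3 = -600/(t^5 - 25*t^4 + 250*t^3 - 1250*t^2 + 3125*t - 3125)
d^4M/dt^4 = 3000/(t^6 - 30*t^5 + 375*t^4 - 2500*t^3 + 9375*t^2 - 18750*t + 15625)

E[X^4] = d^4M/dt^4 |_{t=0} = 24/125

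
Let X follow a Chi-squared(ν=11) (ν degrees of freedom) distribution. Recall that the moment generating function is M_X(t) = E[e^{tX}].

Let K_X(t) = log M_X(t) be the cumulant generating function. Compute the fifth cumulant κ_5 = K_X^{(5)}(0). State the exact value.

κ_5 = K′′′′′(0) = 4224

M_X(t) = (1 - 2*t)^(-11/2)
K_X(t) = log M_X(t) = -11*log(1 - 2*t)/2
K′(t) = -11/(2*t - 1)
K′′(t) = 22/(4*t^2 - 4*t + 1)
K′′′(t) = -88/(8*t^3 - 12*t^2 + 6*t - 1)
K′′′′(t) = 528/(16*t^4 - 32*t^3 + 24*t^2 - 8*t + 1)
K′′′′′(t) = -4224/(32*t^5 - 80*t^4 + 80*t^3 - 40*t^2 + 10*t - 1)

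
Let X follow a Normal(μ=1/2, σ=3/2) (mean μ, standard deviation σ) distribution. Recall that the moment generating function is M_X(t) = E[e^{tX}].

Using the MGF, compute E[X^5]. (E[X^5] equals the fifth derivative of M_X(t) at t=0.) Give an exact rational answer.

M_X(t) = e^(9*t^2/8 + t/2)
M′(t) = 9*t*e^(t/2)*e^(9*t^2/8)/4 + e^(t/2)*e^(9*t^2/8)/2
M′′(t) = 81*t^2*e^(t/2)*e^(9*t^2/8)/16 + 9*t*e^(t/2)*e^(9*t^2/8)/4 + 5*e^(t/2)*e^(9*t^2/8)/2
M′′′(t) = 729*t^3*e^(t/2)*e^(9*t^2/8)/64 + 243*t^2*e^(t/2)*e^(9*t^2/8)/32 + 135*t*e^(t/2)*e^(9*t^2/8)/8 + 7*e^(t/2)*e^(9*t^2/8)/2
M′′′′(t) = 6561*t^4*e^(t/2)*e^(9*t^2/8)/256 + 729*t^3*e^(t/2)*e^(9*t^2/8)/32 + 1215*t^2*e^(t/2)*e^(9*t^2/8)/16 + 63*t*e^(t/2)*e^(9*t^2/8)/2 + 149*e^(t/2)*e^(9*t^2/8)/8

E[X^5] = M′′′′′(0) = 653/16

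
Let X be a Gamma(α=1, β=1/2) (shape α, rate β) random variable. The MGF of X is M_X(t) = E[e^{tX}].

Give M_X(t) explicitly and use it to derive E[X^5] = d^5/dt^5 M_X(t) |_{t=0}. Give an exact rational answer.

E[X^5] = D^5[M](0) = 3840

M_X(t) = 1/(2*(1/2 - t))
D^5[M](t) = 3840/(64*t^6 - 192*t^5 + 240*t^4 - 160*t^3 + 60*t^2 - 12*t + 1)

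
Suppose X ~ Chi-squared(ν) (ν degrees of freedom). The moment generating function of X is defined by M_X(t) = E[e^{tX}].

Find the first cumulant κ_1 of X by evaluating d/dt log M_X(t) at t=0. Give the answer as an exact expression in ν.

M_X(t) = (1 - 2*t)^(-ν/2)
K_X(t) = log M_X(t) = -ν*log(1 - 2*t)/2
K′(t) = -ν/(2*t - 1)

κ_1 = K′(0) = ν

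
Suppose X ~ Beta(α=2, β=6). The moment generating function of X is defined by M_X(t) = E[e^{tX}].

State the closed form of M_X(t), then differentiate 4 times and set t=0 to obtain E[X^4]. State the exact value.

E[X^4] = D^4[M](0) = 1/66

M_X(t) = ₁F₁(2; 8; t)
D^4[M](t) = ₁F₁(6; 12; t)/66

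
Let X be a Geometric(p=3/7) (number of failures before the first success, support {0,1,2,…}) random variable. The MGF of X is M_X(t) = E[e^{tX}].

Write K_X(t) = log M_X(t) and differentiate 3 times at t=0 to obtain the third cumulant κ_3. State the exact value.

M_X(t) = 3/(7*(1 - 4*e^(t)/7))
K_X(t) = log M_X(t) = -log(1 - 4*e^(t)/7) - log(7) + log(3)
K′(t) = -4*e^(t)/(4*e^(t) - 7)
K′′(t) = 28*e^(t)/(16*e^(2*t) - 56*e^(t) + 49)
K′′′(t) = (-112*e^(2*t) - 196*e^(t))/(64*e^(3*t) - 336*e^(2*t) + 588*e^(t) - 343)

κ_3 = K′′′(0) = 308/27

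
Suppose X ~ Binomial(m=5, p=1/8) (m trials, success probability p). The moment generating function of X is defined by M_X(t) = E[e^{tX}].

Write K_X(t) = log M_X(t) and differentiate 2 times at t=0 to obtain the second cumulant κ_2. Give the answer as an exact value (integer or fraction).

κ_2 = K′′(0) = 35/64

M_X(t) = (e^(t)/8 + 7/8)^5
K_X(t) = log M_X(t) = 5*log(e^(t)/8 + 7/8)
K′(t) = 5*e^(t)/(e^(t) + 7)
K′′(t) = 35*e^(t)/(e^(2*t) + 14*e^(t) + 49)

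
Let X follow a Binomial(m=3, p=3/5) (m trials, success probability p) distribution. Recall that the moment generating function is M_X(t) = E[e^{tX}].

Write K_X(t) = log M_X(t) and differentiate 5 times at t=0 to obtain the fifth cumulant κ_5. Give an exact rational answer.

κ_5 = K^(5)(0) = 846/3125

M_X(t) = (3*e^(t)/5 + 2/5)^3
K_X(t) = log M_X(t) = 3*log(3*e^(t)/5 + 2/5)
K^(5)(t) = (-486*e^(4*t) + 3564*e^(3*t) - 2376*e^(2*t) + 144*e^(t))/(243*e^(5*t) + 810*e^(4*t) + 1080*e^(3*t) + 720*e^(2*t) + 240*e^(t) + 32)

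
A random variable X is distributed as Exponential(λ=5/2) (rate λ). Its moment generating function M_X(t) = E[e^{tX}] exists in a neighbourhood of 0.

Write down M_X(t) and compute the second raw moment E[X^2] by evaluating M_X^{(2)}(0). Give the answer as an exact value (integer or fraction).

M_X(t) = 5/(2*(5/2 - t))
dM/dt = 10/(4*t^2 - 20*t + 25)
d^2M/dt^2 = -40/(8*t^3 - 60*t^2 + 150*t - 125)

E[X^2] = d^2M/dt^2 |_{t=0} = 8/25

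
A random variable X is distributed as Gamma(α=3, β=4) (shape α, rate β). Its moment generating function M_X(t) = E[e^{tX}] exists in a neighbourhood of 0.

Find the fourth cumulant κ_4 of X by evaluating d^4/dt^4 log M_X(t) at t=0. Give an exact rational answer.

κ_4 = d^4K/dt^4 |_{t=0} = 9/128

M_X(t) = 64/(4 - t)^3
K_X(t) = log M_X(t) = -3*log(4 - t) + 6*log(2)
dK/dt = -3/(t - 4)
d^2K/dt^2 = 3/(t^2 - 8*t + 16)
d^3K/dt^3 = -6/(t^3 - 12*t^2 + 48*t - 64)
d^4K/dt^4 = 18/(t^4 - 16*t^3 + 96*t^2 - 256*t + 256)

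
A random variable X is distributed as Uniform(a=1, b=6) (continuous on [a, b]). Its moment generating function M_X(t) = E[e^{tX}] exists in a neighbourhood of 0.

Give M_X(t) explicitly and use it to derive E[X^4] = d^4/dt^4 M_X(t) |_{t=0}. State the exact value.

M_X(t) = (e^(6*t) - e^(t))/(5*t)
M′(t) = (6*t*e^(6*t) - t*e^(t) - e^(6*t) + e^(t))/(5*t^2)
M′′(t) = (36*t^2*e^(6*t) - t^2*e^(t) - 12*t*e^(6*t) + 2*t*e^(t) + 2*e^(6*t) - 2*e^(t))/(5*t^3)
M′′′(t) = (216*t^3*e^(6*t) - t^3*e^(t) - 108*t^2*e^(6*t) + 3*t^2*e^(t) + 36*t*e^(6*t) - 6*t*e^(t) - 6*e^(6*t) + 6*e^(t))/(5*t^4)
M′′′′(t) = (1296*t^4*e^(6*t) - t^4*e^(t) - 864*t^3*e^(6*t) + 4*t^3*e^(t) + 432*t^2*e^(6*t) - 12*t^2*e^(t) - 144*t*e^(6*t) + 24*t*e^(t) + 24*e^(6*t) - 24*e^(t))/(5*t^5)

E[X^4] = M′′′′(0) = 311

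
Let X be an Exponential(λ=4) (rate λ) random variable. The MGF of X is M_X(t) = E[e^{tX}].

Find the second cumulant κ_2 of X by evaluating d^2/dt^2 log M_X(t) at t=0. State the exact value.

M_X(t) = 4/(4 - t)
K_X(t) = log M_X(t) = -log(4 - t) + 2*log(2)
dK/dt = -1/(t - 4)
d^2K/dt^2 = 1/(t^2 - 8*t + 16)

κ_2 = d^2K/dt^2 |_{t=0} = 1/16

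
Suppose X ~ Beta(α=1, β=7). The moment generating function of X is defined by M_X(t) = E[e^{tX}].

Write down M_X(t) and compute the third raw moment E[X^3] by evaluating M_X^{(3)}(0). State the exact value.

M_X(t) = ₁F₁(1; 8; t)
M′(t) = ₁F₁(2; 9; t)/8
M′′(t) = ₁F₁(3; 10; t)/36
M′′′(t) = ₁F₁(4; 11; t)/120

E[X^3] = M′′′(0) = 1/120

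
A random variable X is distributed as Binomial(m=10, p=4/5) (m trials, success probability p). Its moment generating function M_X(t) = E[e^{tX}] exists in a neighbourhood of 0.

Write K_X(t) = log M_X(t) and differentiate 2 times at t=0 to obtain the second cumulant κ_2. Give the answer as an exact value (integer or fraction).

κ_2 = d^2K/dt^2 |_{t=0} = 8/5

M_X(t) = (4*e^(t)/5 + 1/5)^10
K_X(t) = log M_X(t) = 10*log(4*e^(t)/5 + 1/5)
dK/dt = 40*e^(t)/(4*e^(t) + 1)
d^2K/dt^2 = 40*e^(t)/(16*e^(2*t) + 8*e^(t) + 1)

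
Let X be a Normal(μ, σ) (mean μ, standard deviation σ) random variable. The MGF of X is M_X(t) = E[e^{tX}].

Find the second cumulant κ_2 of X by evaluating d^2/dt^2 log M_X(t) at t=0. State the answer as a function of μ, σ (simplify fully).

M_X(t) = e^(μ*t + σ^2*t^2/2)
K_X(t) = log M_X(t) = μ*t + σ^2*t^2/2
K^(2)(t) = σ^2

κ_2 = K^(2)(0) = σ^2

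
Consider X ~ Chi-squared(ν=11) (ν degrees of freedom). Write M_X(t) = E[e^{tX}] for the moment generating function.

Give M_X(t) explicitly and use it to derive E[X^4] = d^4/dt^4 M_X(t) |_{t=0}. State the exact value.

E[X^4] = D^4[M](0) = 36465

M_X(t) = (1 - 2*t)^(-11/2)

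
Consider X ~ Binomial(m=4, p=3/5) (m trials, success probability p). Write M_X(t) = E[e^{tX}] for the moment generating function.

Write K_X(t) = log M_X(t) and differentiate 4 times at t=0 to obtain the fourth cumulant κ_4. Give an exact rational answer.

M_X(t) = (3*e^(t)/5 + 2/5)^4
K_X(t) = log M_X(t) = 4*log(3*e^(t)/5 + 2/5)
K′(t) = 12*e^(t)/(3*e^(t) + 2)
K′′(t) = 24*e^(t)/(9*e^(2*t) + 12*e^(t) + 4)
K′′′(t) = (-72*e^(2*t) + 48*e^(t))/(27*e^(3*t) + 54*e^(2*t) + 36*e^(t) + 8)
K′′′′(t) = (216*e^(3*t) - 576*e^(2*t) + 96*e^(t))/(81*e^(4*t) + 216*e^(3*t) + 216*e^(2*t) + 96*e^(t) + 16)

κ_4 = K′′′′(0) = -264/625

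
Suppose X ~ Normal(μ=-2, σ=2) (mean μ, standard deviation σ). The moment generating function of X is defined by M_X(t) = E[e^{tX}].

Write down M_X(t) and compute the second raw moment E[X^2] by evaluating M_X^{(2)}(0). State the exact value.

E[X^2] = d^2M/dt^2 |_{t=0} = 8

M_X(t) = e^(2*t^2 - 2*t)
dM/dt = 4*t*e^(-2*t)*e^(2*t^2) - 2*e^(-2*t)*e^(2*t^2)
d^2M/dt^2 = (16*t^2*e^(2*t^2) - 16*t*e^(2*t^2) + 8*e^(2*t^2))*e^(-2*t)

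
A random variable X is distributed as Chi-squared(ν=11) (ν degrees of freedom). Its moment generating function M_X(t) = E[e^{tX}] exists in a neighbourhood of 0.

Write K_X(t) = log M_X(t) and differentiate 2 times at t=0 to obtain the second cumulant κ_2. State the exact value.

κ_2 = K′′(0) = 22

M_X(t) = (1 - 2*t)^(-11/2)
K_X(t) = log M_X(t) = -11*log(1 - 2*t)/2
K′(t) = -11/(2*t - 1)
K′′(t) = 22/(4*t^2 - 4*t + 1)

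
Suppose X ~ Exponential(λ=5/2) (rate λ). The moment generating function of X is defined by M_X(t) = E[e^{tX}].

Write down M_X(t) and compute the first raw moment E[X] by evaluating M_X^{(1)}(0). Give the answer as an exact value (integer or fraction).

E[X] = D[M](0) = 2/5

M_X(t) = 5/(2*(5/2 - t))
D[M](t) = 10/(4*t^2 - 20*t + 25)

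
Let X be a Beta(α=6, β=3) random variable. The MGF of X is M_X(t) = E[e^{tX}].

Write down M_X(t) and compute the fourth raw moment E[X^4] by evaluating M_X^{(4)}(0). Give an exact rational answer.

E[X^4] = d^4M/dt^4 |_{t=0} = 14/55

M_X(t) = ₁F₁(6; 9; t)
dM/dt = 2*₁F₁(7; 10; t)/3
d^2M/dt^2 = 7*₁F₁(8; 11; t)/15
d^3M/dt^3 = 56*₁F₁(9; 12; t)/165
d^4M/dt^4 = 14*₁F₁(10; 13; t)/55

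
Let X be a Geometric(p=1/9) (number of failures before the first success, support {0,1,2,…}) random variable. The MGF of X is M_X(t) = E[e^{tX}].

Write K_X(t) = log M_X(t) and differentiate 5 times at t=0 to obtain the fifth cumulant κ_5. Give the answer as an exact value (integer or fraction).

M_X(t) = 1/(9*(1 - 8*e^(t)/9))
K_X(t) = log M_X(t) = -log(1 - 8*e^(t)/9) - 2*log(3)
K′(t) = -8*e^(t)/(8*e^(t) - 9)
K′′(t) = 72*e^(t)/(64*e^(2*t) - 144*e^(t) + 81)
K′′′(t) = (-576*e^(2*t) - 648*e^(t))/(512*e^(3*t) - 1728*e^(2*t) + 1944*e^(t) - 729)
K′′′′(t) = (4608*e^(3*t) + 20736*e^(2*t) + 5832*e^(t))/(4096*e^(4*t) - 18432*e^(3*t) + 31104*e^(2*t) - 23328*e^(t) + 6561)
K′′′′′(t) = (-36864*e^(4*t) - 456192*e^(3*t) - 513216*e^(2*t) - 52488*e^(t))/(32768*e^(5*t) - 184320*e^(4*t) + 414720*e^(3*t) - 466560*e^(2*t) + 262440*e^(t) - 59049)

κ_5 = K′′′′′(0) = 1058760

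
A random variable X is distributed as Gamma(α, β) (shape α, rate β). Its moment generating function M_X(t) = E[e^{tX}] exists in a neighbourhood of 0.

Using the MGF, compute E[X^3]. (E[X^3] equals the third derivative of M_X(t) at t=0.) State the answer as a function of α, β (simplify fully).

M_X(t) = (β/(β - t))^α
M′(t) = -α*β^α*(1/(β - t))^α/(-β + t)
M′′(t) = (α^2*β^α*(1/(β - t))^α + α*β^α*(1/(β - t))^α)/(β^2 - 2*β*t + t^2)
M′′′(t) = (-α^3*β^α*(1/(β - t))^α - 3*α^2*β^α*(1/(β - t))^α - 2*α*β^α*(1/(β - t))^α)/(-β^3 + 3*β^2*t - 3*β*t^2 + t^3)

E[X^3] = M′′′(0) = α*(α^2 + 3*α + 2)/β^3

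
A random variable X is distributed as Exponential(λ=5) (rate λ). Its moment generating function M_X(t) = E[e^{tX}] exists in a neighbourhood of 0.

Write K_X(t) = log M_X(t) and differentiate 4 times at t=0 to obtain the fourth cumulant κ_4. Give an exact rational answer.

κ_4 = K^(4)(0) = 6/625

M_X(t) = 5/(5 - t)
K_X(t) = log M_X(t) = -log(5 - t) + log(5)
K^(4)(t) = 6/(t^4 - 20*t^3 + 150*t^2 - 500*t + 625)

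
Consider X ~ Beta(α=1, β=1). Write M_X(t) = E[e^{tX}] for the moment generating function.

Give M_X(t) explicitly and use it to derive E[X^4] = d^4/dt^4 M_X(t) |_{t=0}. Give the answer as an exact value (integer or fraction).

M_X(t) = ₁F₁(1; 2; t)
dM/dt = ₁F₁(2; 3; t)/2
d^2M/dt^2 = ₁F₁(3; 4; t)/3
d^3M/dt^3 = ₁F₁(4; 5; t)/4
d^4M/dt^4 = ₁F₁(5; 6; t)/5

E[X^4] = d^4M/dt^4 |_{t=0} = 1/5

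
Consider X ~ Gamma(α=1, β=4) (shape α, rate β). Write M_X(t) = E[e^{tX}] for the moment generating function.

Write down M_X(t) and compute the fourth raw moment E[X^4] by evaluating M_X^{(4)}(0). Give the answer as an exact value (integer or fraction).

M_X(t) = 4/(4 - t)
M^(4)(t) = -96/(t^5 - 20*t^4 + 160*t^3 - 640*t^2 + 1280*t - 1024)

E[X^4] = M^(4)(0) = 3/32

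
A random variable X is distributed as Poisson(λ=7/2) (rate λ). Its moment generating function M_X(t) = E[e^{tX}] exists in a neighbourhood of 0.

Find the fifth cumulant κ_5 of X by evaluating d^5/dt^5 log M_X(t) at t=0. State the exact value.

M_X(t) = e^(7*e^(t)/2 - 7/2)
K_X(t) = log M_X(t) = 7*e^(t)/2 - 7/2
D^5[K](t) = 7*e^(t)/2

κ_5 = D^5[K](0) = 7/2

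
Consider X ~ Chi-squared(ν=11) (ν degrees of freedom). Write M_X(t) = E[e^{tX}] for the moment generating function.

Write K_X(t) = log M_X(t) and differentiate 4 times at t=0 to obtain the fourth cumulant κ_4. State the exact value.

M_X(t) = (1 - 2*t)^(-11/2)
K_X(t) = log M_X(t) = -11*log(1 - 2*t)/2
K^(4)(t) = 528/(16*t^4 - 32*t^3 + 24*t^2 - 8*t + 1)

κ_4 = K^(4)(0) = 528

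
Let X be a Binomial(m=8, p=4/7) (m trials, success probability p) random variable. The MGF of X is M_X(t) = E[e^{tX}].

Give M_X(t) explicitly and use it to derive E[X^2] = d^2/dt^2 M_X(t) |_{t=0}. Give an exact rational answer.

E[X^2] = M^(2)(0) = 160/7

M_X(t) = (4*e^(t)/7 + 3/7)^8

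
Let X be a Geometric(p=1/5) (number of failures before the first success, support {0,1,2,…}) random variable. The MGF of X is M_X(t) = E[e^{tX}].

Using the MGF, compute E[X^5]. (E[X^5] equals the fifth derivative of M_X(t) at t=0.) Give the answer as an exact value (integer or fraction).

M_X(t) = 1/(5*(1 - 4*e^(t)/5))
dM/dt = 4*e^(t)/(16*e^(2*t) - 40*e^(t) + 25)
d^2M/dt^2 = (-16*e^(2*t) - 20*e^(t))/(64*e^(3*t) - 240*e^(2*t) + 300*e^(t) - 125)
d^3M/dt^3 = (64*e^(3*t) + 320*e^(2*t) + 100*e^(t))/(256*e^(4*t) - 1280*e^(3*t) + 2400*e^(2*t) - 2000*e^(t) + 625)
d^4M/dt^4 = (-256*e^(4*t) - 3520*e^(3*t) - 4400*e^(2*t) - 500*e^(t))/(1024*e^(5*t) - 6400*e^(4*t) + 16000*e^(3*t) - 20000*e^(2*t) + 12500*e^(t) - 3125)

E[X^5] = d^5M/dt^5 |_{t=0} = 194404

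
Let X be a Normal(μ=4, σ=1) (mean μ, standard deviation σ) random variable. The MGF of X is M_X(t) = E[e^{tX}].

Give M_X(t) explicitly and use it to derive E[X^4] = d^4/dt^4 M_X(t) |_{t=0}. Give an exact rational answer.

M_X(t) = e^(t^2/2 + 4*t)
M′(t) = t*e^(4*t)*e^(t^2/2) + 4*e^(4*t)*e^(t^2/2)
M′′(t) = t^2*e^(4*t)*e^(t^2/2) + 8*t*e^(4*t)*e^(t^2/2) + 17*e^(4*t)*e^(t^2/2)
M′′′(t) = t^3*e^(4*t)*e^(t^2/2) + 12*t^2*e^(4*t)*e^(t^2/2) + 51*t*e^(4*t)*e^(t^2/2) + 76*e^(4*t)*e^(t^2/2)
M′′′′(t) = t^4*e^(4*t)*e^(t^2/2) + 16*t^3*e^(4*t)*e^(t^2/2) + 102*t^2*e^(4*t)*e^(t^2/2) + 304*t*e^(4*t)*e^(t^2/2) + 355*e^(4*t)*e^(t^2/2)

E[X^4] = M′′′′(0) = 355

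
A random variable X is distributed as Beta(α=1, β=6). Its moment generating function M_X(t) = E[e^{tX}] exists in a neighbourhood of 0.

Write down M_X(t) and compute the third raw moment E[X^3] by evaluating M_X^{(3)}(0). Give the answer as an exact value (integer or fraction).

M_X(t) = ₁F₁(1; 7; t)
M′(t) = ₁F₁(2; 8; t)/7
M′′(t) = ₁F₁(3; 9; t)/28
M′′′(t) = ₁F₁(4; 10; t)/84

E[X^3] = M′′′(0) = 1/84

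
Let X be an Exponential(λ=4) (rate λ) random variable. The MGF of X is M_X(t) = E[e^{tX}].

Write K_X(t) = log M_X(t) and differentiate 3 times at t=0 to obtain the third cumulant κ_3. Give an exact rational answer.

M_X(t) = 4/(4 - t)
K_X(t) = log M_X(t) = -log(4 - t) + 2*log(2)
D^3[K](t) = -2/(t^3 - 12*t^2 + 48*t - 64)

κ_3 = D^3[K](0) = 1/32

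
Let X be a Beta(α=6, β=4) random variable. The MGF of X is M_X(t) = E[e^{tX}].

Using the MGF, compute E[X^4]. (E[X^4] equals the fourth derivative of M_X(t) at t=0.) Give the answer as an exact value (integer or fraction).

E[X^4] = M′′′′(0) = 126/715

M_X(t) = ₁F₁(6; 10; t)
M′(t) = 3*₁F₁(7; 11; t)/5
M′′(t) = 21*₁F₁(8; 12; t)/55
M′′′(t) = 14*₁F₁(9; 13; t)/55
M′′′′(t) = 126*₁F₁(10; 14; t)/715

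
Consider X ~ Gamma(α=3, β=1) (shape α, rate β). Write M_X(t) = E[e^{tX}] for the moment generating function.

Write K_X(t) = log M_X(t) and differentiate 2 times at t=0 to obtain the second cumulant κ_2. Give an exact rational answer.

κ_2 = D^2[K](0) = 3

M_X(t) = (1 - t)^(-3)
K_X(t) = log M_X(t) = -3*log(1 - t)
D^2[K](t) = 3/(t^2 - 2*t + 1)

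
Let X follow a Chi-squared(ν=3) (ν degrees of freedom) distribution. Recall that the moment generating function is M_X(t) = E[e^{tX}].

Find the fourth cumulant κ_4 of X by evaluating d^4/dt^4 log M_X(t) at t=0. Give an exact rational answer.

M_X(t) = (1 - 2*t)^(-3/2)
K_X(t) = log M_X(t) = -3*log(1 - 2*t)/2
K^(4)(t) = 144/(16*t^4 - 32*t^3 + 24*t^2 - 8*t + 1)

κ_4 = K^(4)(0) = 144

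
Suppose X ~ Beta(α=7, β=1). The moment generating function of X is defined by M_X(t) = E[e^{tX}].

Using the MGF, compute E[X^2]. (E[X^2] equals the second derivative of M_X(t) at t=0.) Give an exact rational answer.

E[X^2] = d^2M/dt^2 |_{t=0} = 7/9

M_X(t) = ₁F₁(7; 8; t)
dM/dt = 7*₁F₁(8; 9; t)/8
d^2M/dt^2 = 7*₁F₁(9; 10; t)/9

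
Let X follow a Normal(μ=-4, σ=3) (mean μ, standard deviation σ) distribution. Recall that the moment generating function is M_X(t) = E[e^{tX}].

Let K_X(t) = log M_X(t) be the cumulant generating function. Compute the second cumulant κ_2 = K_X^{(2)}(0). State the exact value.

M_X(t) = e^(9*t^2/2 - 4*t)
K_X(t) = log M_X(t) = 9*t^2/2 - 4*t
K′(t) = 9*t - 4
K′′(t) = 9

κ_2 = K′′(0) = 9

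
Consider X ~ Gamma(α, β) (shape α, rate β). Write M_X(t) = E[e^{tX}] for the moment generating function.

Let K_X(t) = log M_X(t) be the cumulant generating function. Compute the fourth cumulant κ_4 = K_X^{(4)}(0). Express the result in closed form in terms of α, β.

M_X(t) = (β/(β - t))^α
K_X(t) = log M_X(t) = α*(log(β) - log(β - t))
dK/dt = -α/(-β + t)
d^2K/dt^2 = α/(β^2 - 2*β*t + t^2)
d^3K/dt^3 = -2*α/(-β^3 + 3*β^2*t - 3*β*t^2 + t^3)
d^4K/dt^4 = 6*α/(β^4 - 4*β^3*t + 6*β^2*t^2 - 4*β*t^3 + t^4)

κ_4 = d^4K/dt^4 |_{t=0} = 6*α/β^4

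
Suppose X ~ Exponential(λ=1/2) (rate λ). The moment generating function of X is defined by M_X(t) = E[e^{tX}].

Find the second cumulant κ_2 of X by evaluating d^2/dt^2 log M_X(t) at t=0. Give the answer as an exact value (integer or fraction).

κ_2 = K^(2)(0) = 4

M_X(t) = 1/(2*(1/2 - t))
K_X(t) = log M_X(t) = -log(1/2 - t) - log(2)
K^(2)(t) = 4/(4*t^2 - 4*t + 1)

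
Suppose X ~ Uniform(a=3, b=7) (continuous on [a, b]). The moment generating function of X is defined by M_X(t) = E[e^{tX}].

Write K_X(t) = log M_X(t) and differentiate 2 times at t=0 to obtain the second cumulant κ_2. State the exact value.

κ_2 = d^2K/dt^2 |_{t=0} = 4/3

M_X(t) = (e^(7*t) - e^(3*t))/(4*t)
K_X(t) = log M_X(t) = -log(t) + log(e^(7*t) - e^(3*t)) - 2*log(2)
dK/dt = (7*t*e^(4*t) - 3*t - e^(4*t) + 1)/(t*e^(4*t) - t)
d^2K/dt^2 = (-16*t^2*e^(4*t) + e^(8*t) - 2*e^(4*t) + 1)/(t^2*e^(8*t) - 2*t^2*e^(4*t) + t^2)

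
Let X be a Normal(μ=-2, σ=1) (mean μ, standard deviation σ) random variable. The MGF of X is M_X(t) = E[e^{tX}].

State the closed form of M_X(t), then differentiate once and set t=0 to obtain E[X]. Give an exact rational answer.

M_X(t) = e^(t^2/2 - 2*t)
M′(t) = t*e^(-2*t)*e^(t^2/2) - 2*e^(-2*t)*e^(t^2/2)

E[X] = M′(0) = -2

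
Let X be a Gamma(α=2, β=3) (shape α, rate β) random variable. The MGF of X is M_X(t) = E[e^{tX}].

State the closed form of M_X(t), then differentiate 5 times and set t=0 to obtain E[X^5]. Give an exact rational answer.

E[X^5] = d^5M/dt^5 |_{t=0} = 80/27

M_X(t) = 9/(3 - t)^2
dM/dt = -18/(t^3 - 9*t^2 + 27*t - 27)
d^2M/dt^2 = 54/(t^4 - 12*t^3 + 54*t^2 - 108*t + 81)
d^3M/dt^3 = -216/(t^5 - 15*t^4 + 90*t^3 - 270*t^2 + 405*t - 243)
d^4M/dt^4 = 1080/(t^6 - 18*t^5 + 135*t^4 - 540*t^3 + 1215*t^2 - 1458*t + 729)
d^5M/dt^5 = -6480/(t^7 - 21*t^6 + 189*t^5 - 945*t^4 + 2835*t^3 - 5103*t^2 + 5103*t - 2187)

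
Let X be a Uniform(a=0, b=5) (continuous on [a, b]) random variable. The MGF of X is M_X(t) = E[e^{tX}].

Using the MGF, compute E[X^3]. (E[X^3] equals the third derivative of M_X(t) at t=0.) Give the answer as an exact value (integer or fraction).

M_X(t) = (e^(5*t) - 1)/(5*t)
D^3[M](t) = (125*t^3*e^(5*t) - 75*t^2*e^(5*t) + 30*t*e^(5*t) - 6*e^(5*t) + 6)/(5*t^4)

E[X^3] = D^3[M](0) = 125/4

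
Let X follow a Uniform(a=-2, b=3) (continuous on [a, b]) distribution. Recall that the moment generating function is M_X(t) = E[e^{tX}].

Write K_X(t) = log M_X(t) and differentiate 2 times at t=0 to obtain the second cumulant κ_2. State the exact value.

κ_2 = D^2[K](0) = 25/12

M_X(t) = (e^(3*t) - e^(-2*t))/(5*t)
K_X(t) = log M_X(t) = -log(t) + log(e^(3*t) - e^(-2*t)) - log(5)
D^2[K](t) = (-25*t^2*e^(5*t) + e^(10*t) - 2*e^(5*t) + 1)/(t^2*e^(10*t) - 2*t^2*e^(5*t) + t^2)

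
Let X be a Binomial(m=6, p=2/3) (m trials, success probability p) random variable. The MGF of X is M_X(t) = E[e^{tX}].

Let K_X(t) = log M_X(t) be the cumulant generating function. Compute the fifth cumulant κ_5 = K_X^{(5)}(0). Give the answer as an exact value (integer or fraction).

κ_5 = K′′′′′(0) = 20/27

M_X(t) = (2*e^(t)/3 + 1/3)^6
K_X(t) = log M_X(t) = 6*log(2*e^(t)/3 + 1/3)
K′(t) = 12*e^(t)/(2*e^(t) + 1)
K′′(t) = 12*e^(t)/(4*e^(2*t) + 4*e^(t) + 1)
K′′′(t) = (-24*e^(2*t) + 12*e^(t))/(8*e^(3*t) + 12*e^(2*t) + 6*e^(t) + 1)
K′′′′(t) = (48*e^(3*t) - 96*e^(2*t) + 12*e^(t))/(16*e^(4*t) + 32*e^(3*t) + 24*e^(2*t) + 8*e^(t) + 1)
K′′′′′(t) = (-96*e^(4*t) + 528*e^(3*t) - 264*e^(2*t) + 12*e^(t))/(32*e^(5*t) + 80*e^(4*t) + 80*e^(3*t) + 40*e^(2*t) + 10*e^(t) + 1)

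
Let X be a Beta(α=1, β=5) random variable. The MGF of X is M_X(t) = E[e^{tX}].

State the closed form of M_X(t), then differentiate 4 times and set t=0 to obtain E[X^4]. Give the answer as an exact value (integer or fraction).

M_X(t) = ₁F₁(1; 6; t)
M^(4)(t) = ₁F₁(5; 10; t)/126

E[X^4] = M^(4)(0) = 1/126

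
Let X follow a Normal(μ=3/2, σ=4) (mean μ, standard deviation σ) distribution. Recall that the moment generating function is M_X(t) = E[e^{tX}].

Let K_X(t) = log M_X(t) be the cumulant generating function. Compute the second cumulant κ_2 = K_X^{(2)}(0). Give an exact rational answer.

κ_2 = K′′(0) = 16

M_X(t) = e^(8*t^2 + 3*t/2)
K_X(t) = log M_X(t) = 8*t^2 + 3*t/2
K′(t) = 16*t + 3/2
K′′(t) = 16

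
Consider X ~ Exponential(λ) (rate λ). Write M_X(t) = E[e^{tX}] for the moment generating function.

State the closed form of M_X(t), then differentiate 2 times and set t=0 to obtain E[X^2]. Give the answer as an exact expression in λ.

E[X^2] = D^2[M](0) = 2/λ^2

M_X(t) = λ/(λ - t)
D^2[M](t) = -2*λ/(-λ^3 + 3*λ^2*t - 3*λ*t^2 + t^3)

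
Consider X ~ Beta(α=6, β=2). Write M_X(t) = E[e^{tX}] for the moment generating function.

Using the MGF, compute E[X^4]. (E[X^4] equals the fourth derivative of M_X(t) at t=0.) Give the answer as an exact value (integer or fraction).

M_X(t) = ₁F₁(6; 8; t)
dM/dt = 3*₁F₁(7; 9; t)/4
d^2M/dt^2 = 7*₁F₁(8; 10; t)/12
d^3M/dt^3 = 7*₁F₁(9; 11; t)/15
d^4M/dt^4 = 21*₁F₁(10; 12; t)/55

E[X^4] = d^4M/dt^4 |_{t=0} = 21/55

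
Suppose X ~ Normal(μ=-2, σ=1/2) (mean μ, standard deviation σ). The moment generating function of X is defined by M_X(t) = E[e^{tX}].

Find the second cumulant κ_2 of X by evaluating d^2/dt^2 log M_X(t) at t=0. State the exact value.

M_X(t) = e^(t^2/8 - 2*t)
K_X(t) = log M_X(t) = t^2/8 - 2*t
D^2[K](t) = 1/4

κ_2 = D^2[K](0) = 1/4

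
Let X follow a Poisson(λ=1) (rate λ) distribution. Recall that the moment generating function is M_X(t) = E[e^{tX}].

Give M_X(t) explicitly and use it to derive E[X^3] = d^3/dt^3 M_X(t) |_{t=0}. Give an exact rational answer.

E[X^3] = d^3M/dt^3 |_{t=0} = 5

M_X(t) = e^(e^(t) - 1)
dM/dt = e^(-1)*e^(t)*e^(e^(t))
d^2M/dt^2 = (e^(2*t)*e^(e^(t)) + e^(t)*e^(e^(t)))*e^(-1)
d^3M/dt^3 = (e^(3*t)*e^(e^(t)) + 3*e^(2*t)*e^(e^(t)) + e^(t)*e^(e^(t)))*e^(-1)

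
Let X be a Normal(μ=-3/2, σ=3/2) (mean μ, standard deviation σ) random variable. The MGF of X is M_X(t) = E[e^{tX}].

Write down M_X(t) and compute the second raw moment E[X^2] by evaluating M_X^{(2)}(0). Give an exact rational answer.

M_X(t) = e^(9*t^2/8 - 3*t/2)
dM/dt = 9*t*e^(-3*t/2)*e^(9*t^2/8)/4 - 3*e^(-3*t/2)*e^(9*t^2/8)/2
d^2M/dt^2 = (81*t^2*e^(9*t^2/8) - 108*t*e^(9*t^2/8) + 72*e^(9*t^2/8))*e^(-3*t/2)/16

E[X^2] = d^2M/dt^2 |_{t=0} = 9/2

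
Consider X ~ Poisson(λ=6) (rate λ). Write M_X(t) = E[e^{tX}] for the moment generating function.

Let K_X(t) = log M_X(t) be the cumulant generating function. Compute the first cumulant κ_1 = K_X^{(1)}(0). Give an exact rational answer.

κ_1 = K′(0) = 6

M_X(t) = e^(6*e^(t) - 6)
K_X(t) = log M_X(t) = 6*e^(t) - 6
K′(t) = 6*e^(t)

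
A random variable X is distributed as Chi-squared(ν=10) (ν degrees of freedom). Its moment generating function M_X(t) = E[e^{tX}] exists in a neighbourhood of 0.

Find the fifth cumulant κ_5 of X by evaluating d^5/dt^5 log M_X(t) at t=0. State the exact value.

κ_5 = d^5K/dt^5 |_{t=0} = 3840

M_X(t) = (1 - 2*t)^(-5)
K_X(t) = log M_X(t) = -5*log(1 - 2*t)
dK/dt = -10/(2*t - 1)
d^2K/dt^2 = 20/(4*t^2 - 4*t + 1)
d^3K/dt^3 = -80/(8*t^3 - 12*t^2 + 6*t - 1)
d^4K/dt^4 = 480/(16*t^4 - 32*t^3 + 24*t^2 - 8*t + 1)
d^5K/dt^5 = -3840/(32*t^5 - 80*t^4 + 80*t^3 - 40*t^2 + 10*t - 1)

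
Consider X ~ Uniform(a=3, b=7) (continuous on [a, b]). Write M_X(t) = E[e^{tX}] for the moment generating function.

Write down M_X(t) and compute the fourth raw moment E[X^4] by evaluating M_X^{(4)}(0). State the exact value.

M_X(t) = (e^(7*t) - e^(3*t))/(4*t)

E[X^4] = M^(4)(0) = 4141/5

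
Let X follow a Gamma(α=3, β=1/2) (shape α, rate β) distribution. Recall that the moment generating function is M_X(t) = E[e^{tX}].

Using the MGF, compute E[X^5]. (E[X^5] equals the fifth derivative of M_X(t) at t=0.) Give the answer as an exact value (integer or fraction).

M_X(t) = 1/(8*(1/2 - t)^3)
M′(t) = 6/(16*t^4 - 32*t^3 + 24*t^2 - 8*t + 1)
M′′(t) = -48/(32*t^5 - 80*t^4 + 80*t^3 - 40*t^2 + 10*t - 1)
M′′′(t) = 480/(64*t^6 - 192*t^5 + 240*t^4 - 160*t^3 + 60*t^2 - 12*t + 1)
M′′′′(t) = -5760/(128*t^7 - 448*t^6 + 672*t^5 - 560*t^4 + 280*t^3 - 84*t^2 + 14*t - 1)
M′′′′′(t) = 80640/(256*t^8 - 1024*t^7 + 1792*t^6 - 1792*t^5 + 1120*t^4 - 448*t^3 + 112*t^2 - 16*t + 1)

E[X^5] = M′′′′′(0) = 80640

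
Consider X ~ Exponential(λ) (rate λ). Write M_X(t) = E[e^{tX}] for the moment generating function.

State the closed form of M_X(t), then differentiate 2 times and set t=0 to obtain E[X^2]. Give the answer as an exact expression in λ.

E[X^2] = D^2[M](0) = 2/λ^2

M_X(t) = λ/(λ - t)
D^2[M](t) = -2*λ/(-λ^3 + 3*λ^2*t - 3*λ*t^2 + t^3)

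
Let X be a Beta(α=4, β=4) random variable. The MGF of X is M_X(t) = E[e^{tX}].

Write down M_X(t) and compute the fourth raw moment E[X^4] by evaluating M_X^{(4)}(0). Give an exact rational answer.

M_X(t) = ₁F₁(4; 8; t)
M^(4)(t) = 7*₁F₁(8; 12; t)/66

E[X^4] = M^(4)(0) = 7/66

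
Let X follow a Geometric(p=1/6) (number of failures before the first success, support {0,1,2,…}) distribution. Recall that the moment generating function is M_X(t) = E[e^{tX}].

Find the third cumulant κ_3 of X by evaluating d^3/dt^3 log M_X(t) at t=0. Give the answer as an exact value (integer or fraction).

M_X(t) = 1/(6*(1 - 5*e^(t)/6))
K_X(t) = log M_X(t) = -log(1 - 5*e^(t)/6) - log(6)
K′(t) = -5*e^(t)/(5*e^(t) - 6)
K′′(t) = 30*e^(t)/(25*e^(2*t) - 60*e^(t) + 36)
K′′′(t) = (-150*e^(2*t) - 180*e^(t))/(125*e^(3*t) - 450*e^(2*t) + 540*e^(t) - 216)

κ_3 = K′′′(0) = 330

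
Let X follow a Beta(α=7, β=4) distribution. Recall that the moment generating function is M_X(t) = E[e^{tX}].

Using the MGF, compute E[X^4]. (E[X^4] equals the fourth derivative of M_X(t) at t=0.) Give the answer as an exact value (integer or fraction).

E[X^4] = d^4M/dt^4 |_{t=0} = 30/143

M_X(t) = ₁F₁(7; 11; t)
dM/dt = 7*₁F₁(8; 12; t)/11
d^2M/dt^2 = 14*₁F₁(9; 13; t)/33
d^3M/dt^3 = 42*₁F₁(10; 14; t)/143
d^4M/dt^4 = 30*₁F₁(11; 15; t)/143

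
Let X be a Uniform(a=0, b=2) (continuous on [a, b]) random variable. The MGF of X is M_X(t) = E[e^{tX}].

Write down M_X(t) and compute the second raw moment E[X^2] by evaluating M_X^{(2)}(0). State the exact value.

E[X^2] = M^(2)(0) = 4/3

M_X(t) = (e^(2*t) - 1)/(2*t)
M^(2)(t) = (2*t^2*e^(2*t) - 2*t*e^(2*t) + e^(2*t) - 1)/t^3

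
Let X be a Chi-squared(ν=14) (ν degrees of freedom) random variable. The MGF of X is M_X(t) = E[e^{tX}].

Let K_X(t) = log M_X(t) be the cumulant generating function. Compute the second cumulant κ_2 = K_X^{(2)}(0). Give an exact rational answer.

M_X(t) = (1 - 2*t)^(-7)
K_X(t) = log M_X(t) = -7*log(1 - 2*t)
D^2[K](t) = 28/(4*t^2 - 4*t + 1)

κ_2 = D^2[K](0) = 28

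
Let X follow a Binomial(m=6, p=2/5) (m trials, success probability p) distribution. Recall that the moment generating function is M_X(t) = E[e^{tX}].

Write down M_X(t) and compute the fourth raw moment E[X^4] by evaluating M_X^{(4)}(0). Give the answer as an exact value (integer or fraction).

E[X^4] = M′′′′(0) = 11412/125

M_X(t) = (2*e^(t)/5 + 3/5)^6
M′(t) = 384*e^(6*t)/15625 + 576*e^(5*t)/3125 + 1728*e^(4*t)/3125 + 2592*e^(3*t)/3125 + 1944*e^(2*t)/3125 + 2916*e^(t)/15625
M′′(t) = 2304*e^(6*t)/15625 + 576*e^(5*t)/625 + 6912*e^(4*t)/3125 + 7776*e^(3*t)/3125 + 3888*e^(2*t)/3125 + 2916*e^(t)/15625
M′′′(t) = 13824*e^(6*t)/15625 + 576*e^(5*t)/125 + 27648*e^(4*t)/3125 + 23328*e^(3*t)/3125 + 7776*e^(2*t)/3125 + 2916*e^(t)/15625
M′′′′(t) = 82944*e^(6*t)/15625 + 576*e^(5*t)/25 + 110592*e^(4*t)/3125 + 69984*e^(3*t)/3125 + 15552*e^(2*t)/3125 + 2916*e^(t)/15625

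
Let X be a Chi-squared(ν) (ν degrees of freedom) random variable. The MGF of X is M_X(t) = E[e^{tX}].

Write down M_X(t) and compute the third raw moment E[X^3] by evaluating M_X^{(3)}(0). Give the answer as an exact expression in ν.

M_X(t) = (1 - 2*t)^(-ν/2)
D^3[M](t) = (-ν^3 - 6*ν^2 - 8*ν)/(8*t^3*(1 - 2*t)^(ν/2) - 12*t^2*(1 - 2*t)^(ν/2) + 6*t*(1 - 2*t)^(ν/2) - (1 - 2*t)^(ν/2))

E[X^3] = D^3[M](0) = ν*(ν^2 + 6*ν + 8)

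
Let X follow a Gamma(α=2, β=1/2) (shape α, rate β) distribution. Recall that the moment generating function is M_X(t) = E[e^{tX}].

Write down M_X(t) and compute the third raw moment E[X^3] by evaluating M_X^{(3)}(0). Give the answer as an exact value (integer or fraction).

E[X^3] = M′′′(0) = 192

M_X(t) = 1/(4*(1/2 - t)^2)
M′(t) = -4/(8*t^3 - 12*t^2 + 6*t - 1)
M′′(t) = 24/(16*t^4 - 32*t^3 + 24*t^2 - 8*t + 1)
M′′′(t) = -192/(32*t^5 - 80*t^4 + 80*t^3 - 40*t^2 + 10*t - 1)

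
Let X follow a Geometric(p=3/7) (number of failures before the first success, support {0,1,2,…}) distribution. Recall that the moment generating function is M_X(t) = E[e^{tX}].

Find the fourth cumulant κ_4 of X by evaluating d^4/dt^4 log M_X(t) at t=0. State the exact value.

κ_4 = K′′′′(0) = 1652/27

M_X(t) = 3/(7*(1 - 4*e^(t)/7))
K_X(t) = log M_X(t) = -log(1 - 4*e^(t)/7) - log(7) + log(3)
K′(t) = -4*e^(t)/(4*e^(t) - 7)
K′′(t) = 28*e^(t)/(16*e^(2*t) - 56*e^(t) + 49)
K′′′(t) = (-112*e^(2*t) - 196*e^(t))/(64*e^(3*t) - 336*e^(2*t) + 588*e^(t) - 343)
K′′′′(t) = (448*e^(3*t) + 3136*e^(2*t) + 1372*e^(t))/(256*e^(4*t) - 1792*e^(3*t) + 4704*e^(2*t) - 5488*e^(t) + 2401)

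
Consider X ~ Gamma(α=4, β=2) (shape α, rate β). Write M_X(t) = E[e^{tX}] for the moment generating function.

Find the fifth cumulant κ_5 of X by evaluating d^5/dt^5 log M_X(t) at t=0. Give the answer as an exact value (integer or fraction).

M_X(t) = 16/(2 - t)^4
K_X(t) = log M_X(t) = -4*log(2 - t) + 4*log(2)
dK/dt = -4/(t - 2)
d^2K/dt^2 = 4/(t^2 - 4*t + 4)
d^3K/dt^3 = -8/(t^3 - 6*t^2 + 12*t - 8)
d^4K/dt^4 = 24/(t^4 - 8*t^3 + 24*t^2 - 32*t + 16)
d^5K/dt^5 = -96/(t^5 - 10*t^4 + 40*t^3 - 80*t^2 + 80*t - 32)

κ_5 = d^5K/dt^5 |_{t=0} = 3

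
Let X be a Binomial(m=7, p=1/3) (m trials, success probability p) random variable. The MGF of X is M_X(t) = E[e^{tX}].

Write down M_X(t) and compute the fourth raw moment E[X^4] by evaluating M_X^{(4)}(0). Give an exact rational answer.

E[X^4] = D^4[M](0) = 2485/27

M_X(t) = (e^(t)/3 + 2/3)^7
D^4[M](t) = 2401*e^(7*t)/2187 + 224*e^(6*t)/27 + 17500*e^(5*t)/729 + 71680*e^(4*t)/2187 + 560*e^(3*t)/27 + 3584*e^(2*t)/729 + 448*e^(t)/2187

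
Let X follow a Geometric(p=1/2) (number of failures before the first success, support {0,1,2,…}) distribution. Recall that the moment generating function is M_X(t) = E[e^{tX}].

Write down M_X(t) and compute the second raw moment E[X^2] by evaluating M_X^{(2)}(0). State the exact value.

E[X^2] = D^2[M](0) = 3

M_X(t) = 1/(2*(1 - e^(t)/2))
D^2[M](t) = (-e^(2*t) - 2*e^(t))/(e^(3*t) - 6*e^(2*t) + 12*e^(t) - 8)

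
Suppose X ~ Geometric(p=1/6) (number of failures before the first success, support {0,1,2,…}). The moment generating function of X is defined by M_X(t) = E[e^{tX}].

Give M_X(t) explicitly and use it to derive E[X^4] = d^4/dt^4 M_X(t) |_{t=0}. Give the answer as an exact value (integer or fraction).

M_X(t) = 1/(6*(1 - 5*e^(t)/6))
M′(t) = 5*e^(t)/(25*e^(2*t) - 60*e^(t) + 36)
M′′(t) = (-25*e^(2*t) - 30*e^(t))/(125*e^(3*t) - 450*e^(2*t) + 540*e^(t) - 216)
M′′′(t) = (125*e^(3*t) + 600*e^(2*t) + 180*e^(t))/(625*e^(4*t) - 3000*e^(3*t) + 5400*e^(2*t) - 4320*e^(t) + 1296)
M′′′′(t) = (-625*e^(4*t) - 8250*e^(3*t) - 9900*e^(2*t) - 1080*e^(t))/(3125*e^(5*t) - 18750*e^(4*t) + 45000*e^(3*t) - 54000*e^(2*t) + 32400*e^(t) - 7776)

E[X^4] = M′′′′(0) = 19855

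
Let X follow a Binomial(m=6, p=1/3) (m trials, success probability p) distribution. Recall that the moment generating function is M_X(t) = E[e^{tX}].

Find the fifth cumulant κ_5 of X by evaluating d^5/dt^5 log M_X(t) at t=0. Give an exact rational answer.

κ_5 = D^5[K](0) = -20/27

M_X(t) = (e^(t)/3 + 2/3)^6
K_X(t) = log M_X(t) = 6*log(e^(t)/3 + 2/3)
D^5[K](t) = (-12*e^(4*t) + 264*e^(3*t) - 528*e^(2*t) + 96*e^(t))/(e^(5*t) + 10*e^(4*t) + 40*e^(3*t) + 80*e^(2*t) + 80*e^(t) + 32)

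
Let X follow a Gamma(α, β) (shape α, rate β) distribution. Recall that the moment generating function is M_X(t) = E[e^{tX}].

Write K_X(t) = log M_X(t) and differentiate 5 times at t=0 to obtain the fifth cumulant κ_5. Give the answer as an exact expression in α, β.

κ_5 = D^5[K](0) = 24*α/β^5

M_X(t) = (β/(β - t))^α
K_X(t) = log M_X(t) = α*(log(β) - log(β - t))
D^5[K](t) = -24*α/(-β^5 + 5*β^4*t - 10*β^3*t^2 + 10*β^2*t^3 - 5*β*t^4 + t^5)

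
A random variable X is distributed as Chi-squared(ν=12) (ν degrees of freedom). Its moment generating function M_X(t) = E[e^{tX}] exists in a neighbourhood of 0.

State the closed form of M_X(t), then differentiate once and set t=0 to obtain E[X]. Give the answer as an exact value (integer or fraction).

M_X(t) = (1 - 2*t)^(-6)
dM/dt = -12/(128*t^7 - 448*t^6 + 672*t^5 - 560*t^4 + 280*t^3 - 84*t^2 + 14*t - 1)

E[X] = dM/dt |_{t=0} = 12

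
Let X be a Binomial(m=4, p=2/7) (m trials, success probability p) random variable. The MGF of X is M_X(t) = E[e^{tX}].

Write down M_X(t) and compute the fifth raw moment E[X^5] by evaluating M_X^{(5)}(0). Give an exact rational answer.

E[X^5] = D^5[M](0) = 75464/2401

M_X(t) = (2*e^(t)/7 + 5/7)^4
D^5[M](t) = 16384*e^(4*t)/2401 + 38880*e^(3*t)/2401 + 19200*e^(2*t)/2401 + 1000*e^(t)/2401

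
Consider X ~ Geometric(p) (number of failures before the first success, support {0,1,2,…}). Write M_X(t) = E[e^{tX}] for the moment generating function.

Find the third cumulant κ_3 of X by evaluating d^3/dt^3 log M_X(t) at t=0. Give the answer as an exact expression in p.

M_X(t) = p/(-(1 - p)*e^(t) + 1)
K_X(t) = log M_X(t) = log(p) - log(-(1 - p)*e^(t) + 1)
K′(t) = (-p*e^(t) + e^(t))/(p*e^(t) - e^(t) + 1)
K′′(t) = (-p*e^(t) + e^(t))/(p^2*e^(2*t) - 2*p*e^(2*t) + 2*p*e^(t) + e^(2*t) - 2*e^(t) + 1)

κ_3 = K′′′(0) = (p^2 - 3*p + 2)/p^3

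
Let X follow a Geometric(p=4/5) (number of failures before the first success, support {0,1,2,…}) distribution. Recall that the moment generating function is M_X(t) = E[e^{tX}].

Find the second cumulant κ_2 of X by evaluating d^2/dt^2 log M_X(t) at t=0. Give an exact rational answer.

M_X(t) = 4/(5*(1 - e^(t)/5))
K_X(t) = log M_X(t) = -log(1 - e^(t)/5) - log(5) + 2*log(2)
D^2[K](t) = 5*e^(t)/(e^(2*t) - 10*e^(t) + 25)

κ_2 = D^2[K](0) = 5/16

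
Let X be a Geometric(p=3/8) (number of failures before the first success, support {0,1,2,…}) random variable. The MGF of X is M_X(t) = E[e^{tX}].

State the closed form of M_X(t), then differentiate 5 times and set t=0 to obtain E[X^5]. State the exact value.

E[X^5] = M^(5)(0) = 338135/81

M_X(t) = 3/(8*(1 - 5*e^(t)/8))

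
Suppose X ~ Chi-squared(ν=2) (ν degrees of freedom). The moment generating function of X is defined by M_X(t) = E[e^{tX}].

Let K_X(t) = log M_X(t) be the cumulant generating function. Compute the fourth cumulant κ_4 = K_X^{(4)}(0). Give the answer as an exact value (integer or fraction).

κ_4 = D^4[K](0) = 96

M_X(t) = 1/(1 - 2*t)
K_X(t) = log M_X(t) = -log(1 - 2*t)
D^4[K](t) = 96/(16*t^4 - 32*t^3 + 24*t^2 - 8*t + 1)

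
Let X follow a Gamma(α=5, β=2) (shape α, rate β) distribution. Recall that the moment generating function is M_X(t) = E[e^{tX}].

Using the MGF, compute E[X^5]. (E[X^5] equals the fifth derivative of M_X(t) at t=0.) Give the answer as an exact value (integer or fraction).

E[X^5] = d^5M/dt^5 |_{t=0} = 945/2

M_X(t) = 32/(2 - t)^5
dM/dt = 160/(t^6 - 12*t^5 + 60*t^4 - 160*t^3 + 240*t^2 - 192*t + 64)
d^2M/dt^2 = -960/(t^7 - 14*t^6 + 84*t^5 - 280*t^4 + 560*t^3 - 672*t^2 + 448*t - 128)
d^3M/dt^3 = 6720/(t^8 - 16*t^7 + 112*t^6 - 448*t^5 + 1120*t^4 - 1792*t^3 + 1792*t^2 - 1024*t + 256)
d^4M/dt^4 = -53760/(t^9 - 18*t^8 + 144*t^7 - 672*t^6 + 2016*t^5 - 4032*t^4 + 5376*t^3 - 4608*t^2 + 2304*t - 512)
d^5M/dt^5 = 483840/(t^10 - 20*t^9 + 180*t^8 - 960*t^7 + 3360*t^6 - 8064*t^5 + 13440*t^4 - 15360*t^3 + 11520*t^2 - 5120*t + 1024)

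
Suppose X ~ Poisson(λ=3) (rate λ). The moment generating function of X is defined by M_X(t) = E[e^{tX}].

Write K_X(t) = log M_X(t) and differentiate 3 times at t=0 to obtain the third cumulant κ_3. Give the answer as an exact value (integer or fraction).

κ_3 = K′′′(0) = 3

M_X(t) = e^(3*e^(t) - 3)
K_X(t) = log M_X(t) = 3*e^(t) - 3
K′(t) = 3*e^(t)
K′′(t) = 3*e^(t)
K′′′(t) = 3*e^(t)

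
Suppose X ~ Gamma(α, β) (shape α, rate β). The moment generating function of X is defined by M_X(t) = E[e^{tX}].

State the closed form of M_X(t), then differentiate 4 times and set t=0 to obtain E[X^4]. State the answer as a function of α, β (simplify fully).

M_X(t) = (β/(β - t))^α
M′(t) = -α*β^α*(1/(β - t))^α/(-β + t)
M′′(t) = (α^2*β^α*(1/(β - t))^α + α*β^α*(1/(β - t))^α)/(β^2 - 2*β*t + t^2)
M′′′(t) = (-α^3*β^α*(1/(β - t))^α - 3*α^2*β^α*(1/(β - t))^α - 2*α*β^α*(1/(β - t))^α)/(-β^3 + 3*β^2*t - 3*β*t^2 + t^3)
M′′′′(t) = (α^4*β^α*(1/(β - t))^α + 6*α^3*β^α*(1/(β - t))^α + 11*α^2*β^α*(1/(β - t))^α + 6*α*β^α*(1/(β - t))^α)/(β^4 - 4*β^3*t + 6*β^2*t^2 - 4*β*t^3 + t^4)

E[X^4] = M′′′′(0) = α*(α^3 + 6*α^2 + 11*α + 6)/β^4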